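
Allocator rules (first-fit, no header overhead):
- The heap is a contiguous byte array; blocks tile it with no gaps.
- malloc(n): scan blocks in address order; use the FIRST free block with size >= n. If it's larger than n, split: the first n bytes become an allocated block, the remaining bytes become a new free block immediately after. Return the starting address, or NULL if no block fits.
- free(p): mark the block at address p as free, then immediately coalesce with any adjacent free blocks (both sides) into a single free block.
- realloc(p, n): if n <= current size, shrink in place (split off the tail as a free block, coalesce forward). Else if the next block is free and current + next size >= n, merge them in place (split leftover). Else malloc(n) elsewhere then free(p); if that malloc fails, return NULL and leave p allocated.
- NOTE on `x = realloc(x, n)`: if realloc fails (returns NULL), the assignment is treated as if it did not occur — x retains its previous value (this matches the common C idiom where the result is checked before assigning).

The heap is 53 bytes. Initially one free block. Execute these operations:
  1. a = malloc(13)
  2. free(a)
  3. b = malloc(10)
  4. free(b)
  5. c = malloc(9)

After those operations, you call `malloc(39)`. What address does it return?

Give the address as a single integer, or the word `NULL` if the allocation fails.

Answer: 9

Derivation:
Op 1: a = malloc(13) -> a = 0; heap: [0-12 ALLOC][13-52 FREE]
Op 2: free(a) -> (freed a); heap: [0-52 FREE]
Op 3: b = malloc(10) -> b = 0; heap: [0-9 ALLOC][10-52 FREE]
Op 4: free(b) -> (freed b); heap: [0-52 FREE]
Op 5: c = malloc(9) -> c = 0; heap: [0-8 ALLOC][9-52 FREE]
malloc(39): first-fit scan over [0-8 ALLOC][9-52 FREE] -> 9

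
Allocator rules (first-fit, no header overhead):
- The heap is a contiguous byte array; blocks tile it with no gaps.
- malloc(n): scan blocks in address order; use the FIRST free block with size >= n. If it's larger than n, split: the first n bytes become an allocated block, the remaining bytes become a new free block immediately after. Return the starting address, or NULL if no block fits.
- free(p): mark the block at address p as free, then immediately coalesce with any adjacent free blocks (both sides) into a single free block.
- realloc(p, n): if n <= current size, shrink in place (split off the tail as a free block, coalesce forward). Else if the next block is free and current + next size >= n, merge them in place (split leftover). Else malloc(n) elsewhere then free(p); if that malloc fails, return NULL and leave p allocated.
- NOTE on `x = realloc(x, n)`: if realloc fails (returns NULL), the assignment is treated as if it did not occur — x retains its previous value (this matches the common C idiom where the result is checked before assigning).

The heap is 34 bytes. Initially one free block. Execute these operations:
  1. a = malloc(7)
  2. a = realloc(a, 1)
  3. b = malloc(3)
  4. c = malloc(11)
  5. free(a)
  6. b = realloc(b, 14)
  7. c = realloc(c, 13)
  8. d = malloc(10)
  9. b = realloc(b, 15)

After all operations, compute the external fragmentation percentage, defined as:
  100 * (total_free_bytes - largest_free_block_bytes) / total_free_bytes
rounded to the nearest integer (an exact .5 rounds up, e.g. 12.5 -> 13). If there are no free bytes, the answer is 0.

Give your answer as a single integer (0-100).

Op 1: a = malloc(7) -> a = 0; heap: [0-6 ALLOC][7-33 FREE]
Op 2: a = realloc(a, 1) -> a = 0; heap: [0-0 ALLOC][1-33 FREE]
Op 3: b = malloc(3) -> b = 1; heap: [0-0 ALLOC][1-3 ALLOC][4-33 FREE]
Op 4: c = malloc(11) -> c = 4; heap: [0-0 ALLOC][1-3 ALLOC][4-14 ALLOC][15-33 FREE]
Op 5: free(a) -> (freed a); heap: [0-0 FREE][1-3 ALLOC][4-14 ALLOC][15-33 FREE]
Op 6: b = realloc(b, 14) -> b = 15; heap: [0-3 FREE][4-14 ALLOC][15-28 ALLOC][29-33 FREE]
Op 7: c = realloc(c, 13) -> NULL (c unchanged); heap: [0-3 FREE][4-14 ALLOC][15-28 ALLOC][29-33 FREE]
Op 8: d = malloc(10) -> d = NULL; heap: [0-3 FREE][4-14 ALLOC][15-28 ALLOC][29-33 FREE]
Op 9: b = realloc(b, 15) -> b = 15; heap: [0-3 FREE][4-14 ALLOC][15-29 ALLOC][30-33 FREE]
Free blocks: [4 4] total_free=8 largest=4 -> 100*(8-4)/8 = 400/8 = 50

Answer: 50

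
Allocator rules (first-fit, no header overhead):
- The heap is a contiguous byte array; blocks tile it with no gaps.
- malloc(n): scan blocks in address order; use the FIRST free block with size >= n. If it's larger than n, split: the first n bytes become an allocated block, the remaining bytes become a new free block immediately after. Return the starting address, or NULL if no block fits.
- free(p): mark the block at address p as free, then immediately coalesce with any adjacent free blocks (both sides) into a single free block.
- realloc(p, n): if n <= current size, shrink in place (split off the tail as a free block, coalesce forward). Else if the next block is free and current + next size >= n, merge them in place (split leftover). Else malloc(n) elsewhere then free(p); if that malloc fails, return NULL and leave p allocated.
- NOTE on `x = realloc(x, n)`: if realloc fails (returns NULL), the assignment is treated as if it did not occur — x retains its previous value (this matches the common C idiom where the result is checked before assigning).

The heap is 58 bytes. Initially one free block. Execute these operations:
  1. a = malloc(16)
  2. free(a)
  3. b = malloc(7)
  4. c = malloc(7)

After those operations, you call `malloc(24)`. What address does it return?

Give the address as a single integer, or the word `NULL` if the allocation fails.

Answer: 14

Derivation:
Op 1: a = malloc(16) -> a = 0; heap: [0-15 ALLOC][16-57 FREE]
Op 2: free(a) -> (freed a); heap: [0-57 FREE]
Op 3: b = malloc(7) -> b = 0; heap: [0-6 ALLOC][7-57 FREE]
Op 4: c = malloc(7) -> c = 7; heap: [0-6 ALLOC][7-13 ALLOC][14-57 FREE]
malloc(24): first-fit scan over [0-6 ALLOC][7-13 ALLOC][14-57 FREE] -> 14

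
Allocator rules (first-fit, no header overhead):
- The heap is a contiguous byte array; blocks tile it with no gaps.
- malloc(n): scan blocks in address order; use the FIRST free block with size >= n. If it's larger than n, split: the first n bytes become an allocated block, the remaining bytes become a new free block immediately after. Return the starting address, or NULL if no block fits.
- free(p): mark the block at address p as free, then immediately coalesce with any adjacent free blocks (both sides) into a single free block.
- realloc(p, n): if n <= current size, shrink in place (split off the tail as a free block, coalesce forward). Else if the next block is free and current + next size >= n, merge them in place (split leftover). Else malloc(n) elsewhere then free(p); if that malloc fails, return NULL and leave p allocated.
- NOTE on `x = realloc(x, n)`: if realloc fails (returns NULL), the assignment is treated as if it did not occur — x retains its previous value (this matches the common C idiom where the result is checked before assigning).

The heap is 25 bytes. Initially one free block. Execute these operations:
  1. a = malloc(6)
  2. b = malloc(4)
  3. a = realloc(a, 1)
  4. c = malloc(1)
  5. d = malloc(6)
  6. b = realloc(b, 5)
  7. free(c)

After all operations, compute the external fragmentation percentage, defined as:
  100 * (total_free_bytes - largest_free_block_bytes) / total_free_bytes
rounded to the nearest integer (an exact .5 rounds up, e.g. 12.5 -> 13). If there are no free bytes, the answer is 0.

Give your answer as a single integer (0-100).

Op 1: a = malloc(6) -> a = 0; heap: [0-5 ALLOC][6-24 FREE]
Op 2: b = malloc(4) -> b = 6; heap: [0-5 ALLOC][6-9 ALLOC][10-24 FREE]
Op 3: a = realloc(a, 1) -> a = 0; heap: [0-0 ALLOC][1-5 FREE][6-9 ALLOC][10-24 FREE]
Op 4: c = malloc(1) -> c = 1; heap: [0-0 ALLOC][1-1 ALLOC][2-5 FREE][6-9 ALLOC][10-24 FREE]
Op 5: d = malloc(6) -> d = 10; heap: [0-0 ALLOC][1-1 ALLOC][2-5 FREE][6-9 ALLOC][10-15 ALLOC][16-24 FREE]
Op 6: b = realloc(b, 5) -> b = 16; heap: [0-0 ALLOC][1-1 ALLOC][2-9 FREE][10-15 ALLOC][16-20 ALLOC][21-24 FREE]
Op 7: free(c) -> (freed c); heap: [0-0 ALLOC][1-9 FREE][10-15 ALLOC][16-20 ALLOC][21-24 FREE]
Free blocks: [9 4] total_free=13 largest=9 -> 100*(13-9)/13 = 400/13 ≈ 30.769 -> rounds to 31

Answer: 31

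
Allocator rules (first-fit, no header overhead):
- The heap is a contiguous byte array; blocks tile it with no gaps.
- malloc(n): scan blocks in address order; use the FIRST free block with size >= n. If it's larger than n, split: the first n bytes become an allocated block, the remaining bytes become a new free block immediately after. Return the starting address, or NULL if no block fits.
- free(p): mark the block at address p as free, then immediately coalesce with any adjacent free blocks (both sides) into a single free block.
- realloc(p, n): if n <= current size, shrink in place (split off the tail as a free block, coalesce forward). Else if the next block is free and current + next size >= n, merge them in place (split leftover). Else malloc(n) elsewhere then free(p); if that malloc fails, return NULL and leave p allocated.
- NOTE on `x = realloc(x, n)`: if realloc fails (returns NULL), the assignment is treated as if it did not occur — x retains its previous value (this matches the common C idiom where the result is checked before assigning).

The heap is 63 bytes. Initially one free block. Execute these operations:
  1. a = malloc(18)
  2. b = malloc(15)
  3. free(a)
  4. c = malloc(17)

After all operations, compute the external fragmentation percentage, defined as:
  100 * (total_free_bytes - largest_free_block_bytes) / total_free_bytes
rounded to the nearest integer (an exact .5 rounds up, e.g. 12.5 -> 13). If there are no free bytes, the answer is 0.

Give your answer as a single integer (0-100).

Op 1: a = malloc(18) -> a = 0; heap: [0-17 ALLOC][18-62 FREE]
Op 2: b = malloc(15) -> b = 18; heap: [0-17 ALLOC][18-32 ALLOC][33-62 FREE]
Op 3: free(a) -> (freed a); heap: [0-17 FREE][18-32 ALLOC][33-62 FREE]
Op 4: c = malloc(17) -> c = 0; heap: [0-16 ALLOC][17-17 FREE][18-32 ALLOC][33-62 FREE]
Free blocks: [1 30] total_free=31 largest=30 -> 100*(31-30)/31 = 100/31 ≈ 3.226 -> rounds to 3

Answer: 3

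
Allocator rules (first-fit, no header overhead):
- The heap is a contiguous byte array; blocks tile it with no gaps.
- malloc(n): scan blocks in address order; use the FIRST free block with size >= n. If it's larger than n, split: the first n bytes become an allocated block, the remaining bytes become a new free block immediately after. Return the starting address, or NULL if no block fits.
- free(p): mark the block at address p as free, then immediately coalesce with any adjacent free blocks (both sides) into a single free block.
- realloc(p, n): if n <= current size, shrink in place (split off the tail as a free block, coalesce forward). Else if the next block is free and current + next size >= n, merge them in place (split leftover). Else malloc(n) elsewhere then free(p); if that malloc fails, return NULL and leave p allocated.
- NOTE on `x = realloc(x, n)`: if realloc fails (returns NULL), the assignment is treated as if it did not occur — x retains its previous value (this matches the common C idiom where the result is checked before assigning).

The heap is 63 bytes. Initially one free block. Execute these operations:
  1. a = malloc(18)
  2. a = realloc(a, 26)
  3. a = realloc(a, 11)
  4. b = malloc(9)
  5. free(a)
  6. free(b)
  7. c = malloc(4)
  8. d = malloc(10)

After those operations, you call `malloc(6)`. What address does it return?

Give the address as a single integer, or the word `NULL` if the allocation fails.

Op 1: a = malloc(18) -> a = 0; heap: [0-17 ALLOC][18-62 FREE]
Op 2: a = realloc(a, 26) -> a = 0; heap: [0-25 ALLOC][26-62 FREE]
Op 3: a = realloc(a, 11) -> a = 0; heap: [0-10 ALLOC][11-62 FREE]
Op 4: b = malloc(9) -> b = 11; heap: [0-10 ALLOC][11-19 ALLOC][20-62 FREE]
Op 5: free(a) -> (freed a); heap: [0-10 FREE][11-19 ALLOC][20-62 FREE]
Op 6: free(b) -> (freed b); heap: [0-62 FREE]
Op 7: c = malloc(4) -> c = 0; heap: [0-3 ALLOC][4-62 FREE]
Op 8: d = malloc(10) -> d = 4; heap: [0-3 ALLOC][4-13 ALLOC][14-62 FREE]
malloc(6): first-fit scan over [0-3 ALLOC][4-13 ALLOC][14-62 FREE] -> 14

Answer: 14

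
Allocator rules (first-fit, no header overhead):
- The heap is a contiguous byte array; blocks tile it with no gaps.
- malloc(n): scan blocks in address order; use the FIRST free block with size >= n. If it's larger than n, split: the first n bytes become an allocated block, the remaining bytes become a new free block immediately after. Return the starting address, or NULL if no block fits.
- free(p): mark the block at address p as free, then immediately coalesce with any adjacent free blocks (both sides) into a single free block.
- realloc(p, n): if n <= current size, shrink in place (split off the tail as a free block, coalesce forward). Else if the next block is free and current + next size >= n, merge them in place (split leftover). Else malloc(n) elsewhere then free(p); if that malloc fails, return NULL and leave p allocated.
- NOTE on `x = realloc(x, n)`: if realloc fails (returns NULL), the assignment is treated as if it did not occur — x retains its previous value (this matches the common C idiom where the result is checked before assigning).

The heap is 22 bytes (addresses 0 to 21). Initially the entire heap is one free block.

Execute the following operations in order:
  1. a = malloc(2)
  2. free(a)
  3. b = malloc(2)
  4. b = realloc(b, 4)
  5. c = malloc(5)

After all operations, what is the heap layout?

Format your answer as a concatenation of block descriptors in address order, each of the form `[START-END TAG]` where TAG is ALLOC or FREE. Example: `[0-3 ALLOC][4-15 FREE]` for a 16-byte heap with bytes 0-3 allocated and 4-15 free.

Answer: [0-3 ALLOC][4-8 ALLOC][9-21 FREE]

Derivation:
Op 1: a = malloc(2) -> a = 0; heap: [0-1 ALLOC][2-21 FREE]
Op 2: free(a) -> (freed a); heap: [0-21 FREE]
Op 3: b = malloc(2) -> b = 0; heap: [0-1 ALLOC][2-21 FREE]
Op 4: b = realloc(b, 4) -> b = 0; heap: [0-3 ALLOC][4-21 FREE]
Op 5: c = malloc(5) -> c = 4; heap: [0-3 ALLOC][4-8 ALLOC][9-21 FREE]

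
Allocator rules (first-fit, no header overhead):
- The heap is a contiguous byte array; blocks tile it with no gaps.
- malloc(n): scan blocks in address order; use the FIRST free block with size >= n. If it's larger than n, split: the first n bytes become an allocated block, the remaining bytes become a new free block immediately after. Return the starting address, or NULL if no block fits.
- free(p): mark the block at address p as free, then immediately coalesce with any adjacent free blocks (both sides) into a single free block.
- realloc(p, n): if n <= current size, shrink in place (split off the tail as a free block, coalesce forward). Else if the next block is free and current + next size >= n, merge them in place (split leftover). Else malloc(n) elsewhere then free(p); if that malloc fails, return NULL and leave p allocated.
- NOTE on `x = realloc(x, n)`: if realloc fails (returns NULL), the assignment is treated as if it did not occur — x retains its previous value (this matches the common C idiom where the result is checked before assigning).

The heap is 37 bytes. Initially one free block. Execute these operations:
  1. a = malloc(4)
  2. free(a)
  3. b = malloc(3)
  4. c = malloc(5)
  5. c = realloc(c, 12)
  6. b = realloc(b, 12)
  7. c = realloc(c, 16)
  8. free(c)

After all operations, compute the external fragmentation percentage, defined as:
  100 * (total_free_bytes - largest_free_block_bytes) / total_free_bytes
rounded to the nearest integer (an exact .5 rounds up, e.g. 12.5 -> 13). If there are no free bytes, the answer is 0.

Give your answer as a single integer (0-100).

Op 1: a = malloc(4) -> a = 0; heap: [0-3 ALLOC][4-36 FREE]
Op 2: free(a) -> (freed a); heap: [0-36 FREE]
Op 3: b = malloc(3) -> b = 0; heap: [0-2 ALLOC][3-36 FREE]
Op 4: c = malloc(5) -> c = 3; heap: [0-2 ALLOC][3-7 ALLOC][8-36 FREE]
Op 5: c = realloc(c, 12) -> c = 3; heap: [0-2 ALLOC][3-14 ALLOC][15-36 FREE]
Op 6: b = realloc(b, 12) -> b = 15; heap: [0-2 FREE][3-14 ALLOC][15-26 ALLOC][27-36 FREE]
Op 7: c = realloc(c, 16) -> NULL (c unchanged); heap: [0-2 FREE][3-14 ALLOC][15-26 ALLOC][27-36 FREE]
Op 8: free(c) -> (freed c); heap: [0-14 FREE][15-26 ALLOC][27-36 FREE]
Free blocks: [15 10] total_free=25 largest=15 -> 100*(25-15)/25 = 1000/25 = 40

Answer: 40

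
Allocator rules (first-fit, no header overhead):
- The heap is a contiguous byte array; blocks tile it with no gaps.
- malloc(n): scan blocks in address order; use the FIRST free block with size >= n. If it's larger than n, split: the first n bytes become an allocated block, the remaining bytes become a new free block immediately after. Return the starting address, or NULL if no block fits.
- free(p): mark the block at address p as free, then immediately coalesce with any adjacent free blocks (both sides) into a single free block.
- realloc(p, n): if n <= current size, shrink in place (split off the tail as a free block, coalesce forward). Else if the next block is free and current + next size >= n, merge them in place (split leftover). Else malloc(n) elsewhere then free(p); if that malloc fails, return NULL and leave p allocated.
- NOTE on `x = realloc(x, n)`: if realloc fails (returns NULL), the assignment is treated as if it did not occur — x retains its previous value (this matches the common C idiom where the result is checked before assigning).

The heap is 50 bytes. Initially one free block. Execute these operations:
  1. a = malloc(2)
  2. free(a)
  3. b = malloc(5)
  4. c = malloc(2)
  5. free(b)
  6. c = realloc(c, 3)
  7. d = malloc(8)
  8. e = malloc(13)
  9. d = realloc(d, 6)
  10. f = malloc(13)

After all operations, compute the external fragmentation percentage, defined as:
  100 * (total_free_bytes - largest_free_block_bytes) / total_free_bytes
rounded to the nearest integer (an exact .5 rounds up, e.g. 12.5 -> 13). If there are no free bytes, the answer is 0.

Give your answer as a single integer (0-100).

Op 1: a = malloc(2) -> a = 0; heap: [0-1 ALLOC][2-49 FREE]
Op 2: free(a) -> (freed a); heap: [0-49 FREE]
Op 3: b = malloc(5) -> b = 0; heap: [0-4 ALLOC][5-49 FREE]
Op 4: c = malloc(2) -> c = 5; heap: [0-4 ALLOC][5-6 ALLOC][7-49 FREE]
Op 5: free(b) -> (freed b); heap: [0-4 FREE][5-6 ALLOC][7-49 FREE]
Op 6: c = realloc(c, 3) -> c = 5; heap: [0-4 FREE][5-7 ALLOC][8-49 FREE]
Op 7: d = malloc(8) -> d = 8; heap: [0-4 FREE][5-7 ALLOC][8-15 ALLOC][16-49 FREE]
Op 8: e = malloc(13) -> e = 16; heap: [0-4 FREE][5-7 ALLOC][8-15 ALLOC][16-28 ALLOC][29-49 FREE]
Op 9: d = realloc(d, 6) -> d = 8; heap: [0-4 FREE][5-7 ALLOC][8-13 ALLOC][14-15 FREE][16-28 ALLOC][29-49 FREE]
Op 10: f = malloc(13) -> f = 29; heap: [0-4 FREE][5-7 ALLOC][8-13 ALLOC][14-15 FREE][16-28 ALLOC][29-41 ALLOC][42-49 FREE]
Free blocks: [5 2 8] total_free=15 largest=8 -> 100*(15-8)/15 = 700/15 ≈ 46.667 -> rounds to 47

Answer: 47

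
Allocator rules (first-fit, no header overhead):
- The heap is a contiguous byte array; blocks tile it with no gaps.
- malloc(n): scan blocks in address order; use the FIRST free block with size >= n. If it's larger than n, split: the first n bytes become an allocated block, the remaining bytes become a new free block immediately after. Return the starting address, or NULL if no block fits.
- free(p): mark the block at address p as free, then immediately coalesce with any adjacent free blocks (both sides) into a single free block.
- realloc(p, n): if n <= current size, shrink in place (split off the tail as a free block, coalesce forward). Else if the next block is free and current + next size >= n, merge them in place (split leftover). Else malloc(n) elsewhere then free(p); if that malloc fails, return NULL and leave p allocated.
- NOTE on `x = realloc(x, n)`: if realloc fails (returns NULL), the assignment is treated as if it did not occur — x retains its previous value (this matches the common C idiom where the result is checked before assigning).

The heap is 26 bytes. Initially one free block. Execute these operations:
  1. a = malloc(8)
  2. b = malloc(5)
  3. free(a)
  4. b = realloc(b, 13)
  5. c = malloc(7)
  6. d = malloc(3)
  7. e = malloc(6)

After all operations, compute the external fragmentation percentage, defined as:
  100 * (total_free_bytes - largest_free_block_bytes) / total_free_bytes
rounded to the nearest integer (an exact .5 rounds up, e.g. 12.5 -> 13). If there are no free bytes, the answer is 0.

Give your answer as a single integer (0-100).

Op 1: a = malloc(8) -> a = 0; heap: [0-7 ALLOC][8-25 FREE]
Op 2: b = malloc(5) -> b = 8; heap: [0-7 ALLOC][8-12 ALLOC][13-25 FREE]
Op 3: free(a) -> (freed a); heap: [0-7 FREE][8-12 ALLOC][13-25 FREE]
Op 4: b = realloc(b, 13) -> b = 8; heap: [0-7 FREE][8-20 ALLOC][21-25 FREE]
Op 5: c = malloc(7) -> c = 0; heap: [0-6 ALLOC][7-7 FREE][8-20 ALLOC][21-25 FREE]
Op 6: d = malloc(3) -> d = 21; heap: [0-6 ALLOC][7-7 FREE][8-20 ALLOC][21-23 ALLOC][24-25 FREE]
Op 7: e = malloc(6) -> e = NULL; heap: [0-6 ALLOC][7-7 FREE][8-20 ALLOC][21-23 ALLOC][24-25 FREE]
Free blocks: [1 2] total_free=3 largest=2 -> 100*(3-2)/3 = 100/3 ≈ 33.333 -> rounds to 33

Answer: 33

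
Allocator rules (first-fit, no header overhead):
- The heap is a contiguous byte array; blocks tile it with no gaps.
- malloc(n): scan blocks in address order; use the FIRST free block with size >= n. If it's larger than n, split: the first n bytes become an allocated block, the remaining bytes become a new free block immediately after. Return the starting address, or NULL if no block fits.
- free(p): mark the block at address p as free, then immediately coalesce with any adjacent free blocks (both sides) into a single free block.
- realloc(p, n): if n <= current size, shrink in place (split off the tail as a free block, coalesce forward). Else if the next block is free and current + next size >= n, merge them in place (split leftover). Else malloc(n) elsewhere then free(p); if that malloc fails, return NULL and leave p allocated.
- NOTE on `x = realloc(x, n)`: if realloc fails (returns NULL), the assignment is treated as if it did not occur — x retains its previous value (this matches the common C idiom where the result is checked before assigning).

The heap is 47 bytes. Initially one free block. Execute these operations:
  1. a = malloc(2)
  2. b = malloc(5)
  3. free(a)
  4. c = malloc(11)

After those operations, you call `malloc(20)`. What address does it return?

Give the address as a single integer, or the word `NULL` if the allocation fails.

Answer: 18

Derivation:
Op 1: a = malloc(2) -> a = 0; heap: [0-1 ALLOC][2-46 FREE]
Op 2: b = malloc(5) -> b = 2; heap: [0-1 ALLOC][2-6 ALLOC][7-46 FREE]
Op 3: free(a) -> (freed a); heap: [0-1 FREE][2-6 ALLOC][7-46 FREE]
Op 4: c = malloc(11) -> c = 7; heap: [0-1 FREE][2-6 ALLOC][7-17 ALLOC][18-46 FREE]
malloc(20): first-fit scan over [0-1 FREE][2-6 ALLOC][7-17 ALLOC][18-46 FREE] -> 18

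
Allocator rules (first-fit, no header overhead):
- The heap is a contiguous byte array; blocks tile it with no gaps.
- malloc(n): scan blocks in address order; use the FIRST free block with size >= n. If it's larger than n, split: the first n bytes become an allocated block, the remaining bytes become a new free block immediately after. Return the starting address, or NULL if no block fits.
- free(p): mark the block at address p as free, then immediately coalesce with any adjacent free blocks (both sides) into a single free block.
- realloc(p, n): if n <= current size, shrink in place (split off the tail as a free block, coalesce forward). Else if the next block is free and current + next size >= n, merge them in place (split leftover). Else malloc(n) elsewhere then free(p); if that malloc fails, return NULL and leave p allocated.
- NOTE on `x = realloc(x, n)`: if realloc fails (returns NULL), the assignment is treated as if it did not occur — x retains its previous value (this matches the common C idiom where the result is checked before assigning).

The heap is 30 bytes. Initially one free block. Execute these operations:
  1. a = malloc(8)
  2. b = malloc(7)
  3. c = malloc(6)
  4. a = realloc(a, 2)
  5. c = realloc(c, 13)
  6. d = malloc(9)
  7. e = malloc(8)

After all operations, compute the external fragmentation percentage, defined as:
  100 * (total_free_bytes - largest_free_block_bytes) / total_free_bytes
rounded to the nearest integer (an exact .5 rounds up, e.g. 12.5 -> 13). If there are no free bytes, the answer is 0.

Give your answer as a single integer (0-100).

Op 1: a = malloc(8) -> a = 0; heap: [0-7 ALLOC][8-29 FREE]
Op 2: b = malloc(7) -> b = 8; heap: [0-7 ALLOC][8-14 ALLOC][15-29 FREE]
Op 3: c = malloc(6) -> c = 15; heap: [0-7 ALLOC][8-14 ALLOC][15-20 ALLOC][21-29 FREE]
Op 4: a = realloc(a, 2) -> a = 0; heap: [0-1 ALLOC][2-7 FREE][8-14 ALLOC][15-20 ALLOC][21-29 FREE]
Op 5: c = realloc(c, 13) -> c = 15; heap: [0-1 ALLOC][2-7 FREE][8-14 ALLOC][15-27 ALLOC][28-29 FREE]
Op 6: d = malloc(9) -> d = NULL; heap: [0-1 ALLOC][2-7 FREE][8-14 ALLOC][15-27 ALLOC][28-29 FREE]
Op 7: e = malloc(8) -> e = NULL; heap: [0-1 ALLOC][2-7 FREE][8-14 ALLOC][15-27 ALLOC][28-29 FREE]
Free blocks: [6 2] total_free=8 largest=6 -> 100*(8-6)/8 = 200/8 = 25

Answer: 25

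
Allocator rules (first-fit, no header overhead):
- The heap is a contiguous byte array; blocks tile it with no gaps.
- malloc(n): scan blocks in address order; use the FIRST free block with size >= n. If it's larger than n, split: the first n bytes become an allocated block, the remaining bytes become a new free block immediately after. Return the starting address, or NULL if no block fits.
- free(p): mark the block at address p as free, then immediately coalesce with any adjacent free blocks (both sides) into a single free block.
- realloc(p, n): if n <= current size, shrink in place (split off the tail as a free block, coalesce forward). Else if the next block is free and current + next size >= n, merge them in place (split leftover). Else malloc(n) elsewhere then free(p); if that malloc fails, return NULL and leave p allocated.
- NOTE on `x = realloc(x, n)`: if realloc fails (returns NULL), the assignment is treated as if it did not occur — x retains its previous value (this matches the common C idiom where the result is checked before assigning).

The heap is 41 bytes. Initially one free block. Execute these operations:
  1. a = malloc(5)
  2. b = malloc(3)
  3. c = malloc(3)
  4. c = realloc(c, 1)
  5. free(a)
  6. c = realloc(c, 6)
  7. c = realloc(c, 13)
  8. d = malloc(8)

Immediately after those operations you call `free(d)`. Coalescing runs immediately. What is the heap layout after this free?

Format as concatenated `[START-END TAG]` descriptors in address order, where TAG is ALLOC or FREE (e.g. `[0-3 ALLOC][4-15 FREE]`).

Op 1: a = malloc(5) -> a = 0; heap: [0-4 ALLOC][5-40 FREE]
Op 2: b = malloc(3) -> b = 5; heap: [0-4 ALLOC][5-7 ALLOC][8-40 FREE]
Op 3: c = malloc(3) -> c = 8; heap: [0-4 ALLOC][5-7 ALLOC][8-10 ALLOC][11-40 FREE]
Op 4: c = realloc(c, 1) -> c = 8; heap: [0-4 ALLOC][5-7 ALLOC][8-8 ALLOC][9-40 FREE]
Op 5: free(a) -> (freed a); heap: [0-4 FREE][5-7 ALLOC][8-8 ALLOC][9-40 FREE]
Op 6: c = realloc(c, 6) -> c = 8; heap: [0-4 FREE][5-7 ALLOC][8-13 ALLOC][14-40 FREE]
Op 7: c = realloc(c, 13) -> c = 8; heap: [0-4 FREE][5-7 ALLOC][8-20 ALLOC][21-40 FREE]
Op 8: d = malloc(8) -> d = 21; heap: [0-4 FREE][5-7 ALLOC][8-20 ALLOC][21-28 ALLOC][29-40 FREE]
free(d): d = 21 -> block [21-28 ALLOC]; mark free, coalesce with adjacent free neighbors -> [0-4 FREE][5-7 ALLOC][8-20 ALLOC][21-40 FREE]

Answer: [0-4 FREE][5-7 ALLOC][8-20 ALLOC][21-40 FREE]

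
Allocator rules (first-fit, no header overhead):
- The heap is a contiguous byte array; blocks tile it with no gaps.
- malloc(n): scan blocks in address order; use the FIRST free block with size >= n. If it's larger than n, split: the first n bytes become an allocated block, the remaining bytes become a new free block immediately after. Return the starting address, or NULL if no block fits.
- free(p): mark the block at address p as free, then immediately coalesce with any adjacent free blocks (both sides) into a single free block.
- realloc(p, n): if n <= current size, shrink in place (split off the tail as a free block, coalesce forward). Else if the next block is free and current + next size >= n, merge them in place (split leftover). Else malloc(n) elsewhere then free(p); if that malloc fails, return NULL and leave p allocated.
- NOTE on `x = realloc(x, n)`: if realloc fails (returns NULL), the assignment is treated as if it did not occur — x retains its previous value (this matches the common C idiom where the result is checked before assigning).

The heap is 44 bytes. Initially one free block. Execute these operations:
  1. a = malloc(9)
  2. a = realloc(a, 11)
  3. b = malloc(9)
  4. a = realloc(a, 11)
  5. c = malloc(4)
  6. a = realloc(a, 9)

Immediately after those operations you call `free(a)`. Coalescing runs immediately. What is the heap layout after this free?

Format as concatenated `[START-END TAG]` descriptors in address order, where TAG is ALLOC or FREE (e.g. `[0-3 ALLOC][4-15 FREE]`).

Op 1: a = malloc(9) -> a = 0; heap: [0-8 ALLOC][9-43 FREE]
Op 2: a = realloc(a, 11) -> a = 0; heap: [0-10 ALLOC][11-43 FREE]
Op 3: b = malloc(9) -> b = 11; heap: [0-10 ALLOC][11-19 ALLOC][20-43 FREE]
Op 4: a = realloc(a, 11) -> a = 0; heap: [0-10 ALLOC][11-19 ALLOC][20-43 FREE]
Op 5: c = malloc(4) -> c = 20; heap: [0-10 ALLOC][11-19 ALLOC][20-23 ALLOC][24-43 FREE]
Op 6: a = realloc(a, 9) -> a = 0; heap: [0-8 ALLOC][9-10 FREE][11-19 ALLOC][20-23 ALLOC][24-43 FREE]
free(a): a = 0 -> block [0-8 ALLOC]; mark free, coalesce with adjacent free neighbors -> [0-10 FREE][11-19 ALLOC][20-23 ALLOC][24-43 FREE]

Answer: [0-10 FREE][11-19 ALLOC][20-23 ALLOC][24-43 FREE]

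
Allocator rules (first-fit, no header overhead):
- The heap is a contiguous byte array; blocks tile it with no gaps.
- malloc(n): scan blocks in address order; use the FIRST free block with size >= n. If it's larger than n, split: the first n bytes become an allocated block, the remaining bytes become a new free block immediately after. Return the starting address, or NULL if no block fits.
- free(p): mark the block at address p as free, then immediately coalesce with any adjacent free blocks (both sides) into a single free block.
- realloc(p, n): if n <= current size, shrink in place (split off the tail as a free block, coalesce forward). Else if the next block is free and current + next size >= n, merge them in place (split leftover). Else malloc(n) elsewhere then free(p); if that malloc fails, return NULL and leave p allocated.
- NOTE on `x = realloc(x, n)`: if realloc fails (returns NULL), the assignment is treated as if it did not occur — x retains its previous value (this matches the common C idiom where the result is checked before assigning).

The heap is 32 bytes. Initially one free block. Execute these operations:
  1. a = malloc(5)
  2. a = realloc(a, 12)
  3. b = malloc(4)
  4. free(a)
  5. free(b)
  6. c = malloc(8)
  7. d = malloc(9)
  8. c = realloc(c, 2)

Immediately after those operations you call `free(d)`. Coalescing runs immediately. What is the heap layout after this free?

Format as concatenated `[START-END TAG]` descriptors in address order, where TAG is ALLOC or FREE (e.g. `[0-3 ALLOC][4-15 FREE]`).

Answer: [0-1 ALLOC][2-31 FREE]

Derivation:
Op 1: a = malloc(5) -> a = 0; heap: [0-4 ALLOC][5-31 FREE]
Op 2: a = realloc(a, 12) -> a = 0; heap: [0-11 ALLOC][12-31 FREE]
Op 3: b = malloc(4) -> b = 12; heap: [0-11 ALLOC][12-15 ALLOC][16-31 FREE]
Op 4: free(a) -> (freed a); heap: [0-11 FREE][12-15 ALLOC][16-31 FREE]
Op 5: free(b) -> (freed b); heap: [0-31 FREE]
Op 6: c = malloc(8) -> c = 0; heap: [0-7 ALLOC][8-31 FREE]
Op 7: d = malloc(9) -> d = 8; heap: [0-7 ALLOC][8-16 ALLOC][17-31 FREE]
Op 8: c = realloc(c, 2) -> c = 0; heap: [0-1 ALLOC][2-7 FREE][8-16 ALLOC][17-31 FREE]
free(d): d = 8 -> block [8-16 ALLOC]; mark free, coalesce with adjacent free neighbors -> [0-1 ALLOC][2-31 FREE]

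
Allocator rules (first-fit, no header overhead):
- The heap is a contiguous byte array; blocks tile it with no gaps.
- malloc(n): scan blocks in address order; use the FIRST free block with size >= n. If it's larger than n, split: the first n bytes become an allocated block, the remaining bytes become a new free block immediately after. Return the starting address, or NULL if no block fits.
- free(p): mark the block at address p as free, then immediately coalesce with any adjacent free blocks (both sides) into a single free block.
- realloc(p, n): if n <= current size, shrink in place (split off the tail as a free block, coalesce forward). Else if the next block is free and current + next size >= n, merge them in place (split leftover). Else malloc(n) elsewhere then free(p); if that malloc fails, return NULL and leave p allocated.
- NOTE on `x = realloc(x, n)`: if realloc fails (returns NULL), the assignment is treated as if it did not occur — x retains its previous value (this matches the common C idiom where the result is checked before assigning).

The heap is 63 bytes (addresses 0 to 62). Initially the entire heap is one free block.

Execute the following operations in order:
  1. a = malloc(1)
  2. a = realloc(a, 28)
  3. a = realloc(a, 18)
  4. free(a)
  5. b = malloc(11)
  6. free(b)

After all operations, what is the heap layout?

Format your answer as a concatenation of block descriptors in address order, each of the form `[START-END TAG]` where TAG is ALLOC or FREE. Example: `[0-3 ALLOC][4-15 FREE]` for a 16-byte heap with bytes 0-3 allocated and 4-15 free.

Op 1: a = malloc(1) -> a = 0; heap: [0-0 ALLOC][1-62 FREE]
Op 2: a = realloc(a, 28) -> a = 0; heap: [0-27 ALLOC][28-62 FREE]
Op 3: a = realloc(a, 18) -> a = 0; heap: [0-17 ALLOC][18-62 FREE]
Op 4: free(a) -> (freed a); heap: [0-62 FREE]
Op 5: b = malloc(11) -> b = 0; heap: [0-10 ALLOC][11-62 FREE]
Op 6: free(b) -> (freed b); heap: [0-62 FREE]

Answer: [0-62 FREE]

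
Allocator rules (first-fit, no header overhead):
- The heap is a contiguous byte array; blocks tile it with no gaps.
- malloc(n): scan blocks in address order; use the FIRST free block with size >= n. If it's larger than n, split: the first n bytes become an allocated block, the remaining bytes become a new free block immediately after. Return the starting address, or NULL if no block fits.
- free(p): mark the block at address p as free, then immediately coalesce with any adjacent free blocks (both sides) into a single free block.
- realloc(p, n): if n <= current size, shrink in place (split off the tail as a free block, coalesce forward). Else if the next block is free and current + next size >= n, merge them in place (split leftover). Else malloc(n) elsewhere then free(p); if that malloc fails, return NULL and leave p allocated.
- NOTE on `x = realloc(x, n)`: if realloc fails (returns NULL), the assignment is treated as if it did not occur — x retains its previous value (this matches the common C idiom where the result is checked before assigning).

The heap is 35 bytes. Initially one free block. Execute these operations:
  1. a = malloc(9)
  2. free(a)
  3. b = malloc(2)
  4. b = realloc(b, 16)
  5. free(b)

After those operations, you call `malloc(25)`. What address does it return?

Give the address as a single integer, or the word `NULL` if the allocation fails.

Op 1: a = malloc(9) -> a = 0; heap: [0-8 ALLOC][9-34 FREE]
Op 2: free(a) -> (freed a); heap: [0-34 FREE]
Op 3: b = malloc(2) -> b = 0; heap: [0-1 ALLOC][2-34 FREE]
Op 4: b = realloc(b, 16) -> b = 0; heap: [0-15 ALLOC][16-34 FREE]
Op 5: free(b) -> (freed b); heap: [0-34 FREE]
malloc(25): first-fit scan over [0-34 FREE] -> 0

Answer: 0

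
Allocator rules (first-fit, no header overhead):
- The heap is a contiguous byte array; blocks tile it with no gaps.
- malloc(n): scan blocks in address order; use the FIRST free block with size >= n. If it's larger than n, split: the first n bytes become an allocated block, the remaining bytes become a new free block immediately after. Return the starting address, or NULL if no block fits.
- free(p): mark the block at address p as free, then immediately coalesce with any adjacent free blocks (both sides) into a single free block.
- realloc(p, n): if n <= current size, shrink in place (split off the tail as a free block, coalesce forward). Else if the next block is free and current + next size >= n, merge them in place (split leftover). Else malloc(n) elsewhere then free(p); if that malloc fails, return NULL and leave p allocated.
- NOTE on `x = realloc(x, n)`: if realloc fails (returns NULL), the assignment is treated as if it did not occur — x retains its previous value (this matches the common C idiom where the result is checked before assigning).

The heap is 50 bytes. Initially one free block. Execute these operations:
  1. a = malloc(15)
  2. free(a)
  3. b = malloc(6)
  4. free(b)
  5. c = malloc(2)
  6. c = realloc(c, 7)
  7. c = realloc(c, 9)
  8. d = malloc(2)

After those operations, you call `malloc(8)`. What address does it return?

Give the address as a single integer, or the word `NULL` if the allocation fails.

Answer: 11

Derivation:
Op 1: a = malloc(15) -> a = 0; heap: [0-14 ALLOC][15-49 FREE]
Op 2: free(a) -> (freed a); heap: [0-49 FREE]
Op 3: b = malloc(6) -> b = 0; heap: [0-5 ALLOC][6-49 FREE]
Op 4: free(b) -> (freed b); heap: [0-49 FREE]
Op 5: c = malloc(2) -> c = 0; heap: [0-1 ALLOC][2-49 FREE]
Op 6: c = realloc(c, 7) -> c = 0; heap: [0-6 ALLOC][7-49 FREE]
Op 7: c = realloc(c, 9) -> c = 0; heap: [0-8 ALLOC][9-49 FREE]
Op 8: d = malloc(2) -> d = 9; heap: [0-8 ALLOC][9-10 ALLOC][11-49 FREE]
malloc(8): first-fit scan over [0-8 ALLOC][9-10 ALLOC][11-49 FREE] -> 11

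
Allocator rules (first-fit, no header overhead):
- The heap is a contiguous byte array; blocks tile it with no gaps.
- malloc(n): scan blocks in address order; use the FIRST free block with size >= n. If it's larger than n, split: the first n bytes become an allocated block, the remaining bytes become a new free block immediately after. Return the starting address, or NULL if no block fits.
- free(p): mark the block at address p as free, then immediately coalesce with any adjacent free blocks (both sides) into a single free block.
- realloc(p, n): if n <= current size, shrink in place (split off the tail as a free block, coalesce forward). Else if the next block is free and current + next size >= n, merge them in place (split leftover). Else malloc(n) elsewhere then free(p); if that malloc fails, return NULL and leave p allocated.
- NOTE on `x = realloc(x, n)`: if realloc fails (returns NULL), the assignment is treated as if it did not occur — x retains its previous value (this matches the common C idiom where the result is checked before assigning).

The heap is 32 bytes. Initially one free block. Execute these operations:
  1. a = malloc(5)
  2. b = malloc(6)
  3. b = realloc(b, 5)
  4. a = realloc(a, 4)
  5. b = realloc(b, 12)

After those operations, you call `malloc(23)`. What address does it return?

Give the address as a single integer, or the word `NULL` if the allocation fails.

Op 1: a = malloc(5) -> a = 0; heap: [0-4 ALLOC][5-31 FREE]
Op 2: b = malloc(6) -> b = 5; heap: [0-4 ALLOC][5-10 ALLOC][11-31 FREE]
Op 3: b = realloc(b, 5) -> b = 5; heap: [0-4 ALLOC][5-9 ALLOC][10-31 FREE]
Op 4: a = realloc(a, 4) -> a = 0; heap: [0-3 ALLOC][4-4 FREE][5-9 ALLOC][10-31 FREE]
Op 5: b = realloc(b, 12) -> b = 5; heap: [0-3 ALLOC][4-4 FREE][5-16 ALLOC][17-31 FREE]
malloc(23): first-fit scan over [0-3 ALLOC][4-4 FREE][5-16 ALLOC][17-31 FREE] -> NULL

Answer: NULL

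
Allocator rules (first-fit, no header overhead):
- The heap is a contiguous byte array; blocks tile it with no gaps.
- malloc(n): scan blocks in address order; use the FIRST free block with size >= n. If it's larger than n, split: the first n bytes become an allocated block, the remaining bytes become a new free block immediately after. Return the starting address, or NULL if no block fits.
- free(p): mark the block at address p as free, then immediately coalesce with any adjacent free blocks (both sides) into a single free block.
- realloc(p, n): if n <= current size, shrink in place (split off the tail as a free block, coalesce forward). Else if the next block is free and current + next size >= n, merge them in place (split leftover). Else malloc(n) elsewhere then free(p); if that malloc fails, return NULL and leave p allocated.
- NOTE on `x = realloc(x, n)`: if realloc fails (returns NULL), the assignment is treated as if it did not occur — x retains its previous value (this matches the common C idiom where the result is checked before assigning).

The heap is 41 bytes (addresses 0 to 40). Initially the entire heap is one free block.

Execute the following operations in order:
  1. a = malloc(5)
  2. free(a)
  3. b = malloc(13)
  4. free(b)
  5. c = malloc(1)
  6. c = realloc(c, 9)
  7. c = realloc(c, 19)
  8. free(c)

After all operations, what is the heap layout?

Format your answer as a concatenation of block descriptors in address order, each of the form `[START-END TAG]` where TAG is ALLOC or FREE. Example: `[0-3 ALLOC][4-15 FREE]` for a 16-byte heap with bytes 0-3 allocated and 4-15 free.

Op 1: a = malloc(5) -> a = 0; heap: [0-4 ALLOC][5-40 FREE]
Op 2: free(a) -> (freed a); heap: [0-40 FREE]
Op 3: b = malloc(13) -> b = 0; heap: [0-12 ALLOC][13-40 FREE]
Op 4: free(b) -> (freed b); heap: [0-40 FREE]
Op 5: c = malloc(1) -> c = 0; heap: [0-0 ALLOC][1-40 FREE]
Op 6: c = realloc(c, 9) -> c = 0; heap: [0-8 ALLOC][9-40 FREE]
Op 7: c = realloc(c, 19) -> c = 0; heap: [0-18 ALLOC][19-40 FREE]
Op 8: free(c) -> (freed c); heap: [0-40 FREE]

Answer: [0-40 FREE]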